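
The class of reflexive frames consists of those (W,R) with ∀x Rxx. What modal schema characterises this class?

□q → q

This is reflexivity; the standard corresponding axiom is T: □q → q.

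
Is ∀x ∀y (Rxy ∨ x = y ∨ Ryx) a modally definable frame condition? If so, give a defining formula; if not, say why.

Modal frame validity is preserved under disjoint unions.
Take 3 disjoint single-world reflexive frames: each is trivially connected, but their disjoint union has 3 worlds with no edge between distinct components, so it is not connected.
So the class is not modally definable.

No — not modally definable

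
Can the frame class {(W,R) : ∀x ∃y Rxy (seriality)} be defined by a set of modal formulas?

Definable; □r → ◇r defines it

The condition is seriality. A defining modal formula is □r → ◇r.
Suppose □r→◇r is valid. At any x set V(r)=W. Then □r at x, so ◇r at x, so x has a successor.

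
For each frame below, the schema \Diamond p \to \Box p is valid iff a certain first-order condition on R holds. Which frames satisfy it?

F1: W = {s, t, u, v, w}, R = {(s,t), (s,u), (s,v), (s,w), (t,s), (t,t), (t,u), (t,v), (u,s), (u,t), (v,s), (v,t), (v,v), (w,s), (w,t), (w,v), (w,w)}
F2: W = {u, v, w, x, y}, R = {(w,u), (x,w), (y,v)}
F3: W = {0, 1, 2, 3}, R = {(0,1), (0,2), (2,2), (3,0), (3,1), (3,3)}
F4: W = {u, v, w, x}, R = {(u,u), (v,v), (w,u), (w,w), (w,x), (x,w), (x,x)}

The schema corresponds to partial functionality: \forall x \forall y \forall z (Rxy \wedge Rxz \to y = z).
F1: fails — s sees both t and u.
F2: condition met.
F3: fails — 0 sees both 1 and 2.
F4: fails — w sees both u and w.
Valid on: F2.

F2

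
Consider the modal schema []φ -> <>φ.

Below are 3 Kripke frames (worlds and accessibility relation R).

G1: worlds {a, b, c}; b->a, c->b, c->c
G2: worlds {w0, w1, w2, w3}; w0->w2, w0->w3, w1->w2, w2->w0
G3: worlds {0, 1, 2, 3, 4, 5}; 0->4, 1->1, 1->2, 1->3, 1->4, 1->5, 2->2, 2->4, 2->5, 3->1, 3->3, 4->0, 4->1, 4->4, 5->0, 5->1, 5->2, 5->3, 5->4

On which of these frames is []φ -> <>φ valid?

G3

The schema corresponds to seriality: forall x exists y Rxy.
G1: fails — world a has no successor.
G2: fails — world w3 has no successor.
G3: ✓.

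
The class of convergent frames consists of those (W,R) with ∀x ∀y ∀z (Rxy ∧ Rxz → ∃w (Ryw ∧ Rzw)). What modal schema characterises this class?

This is convergence; the standard corresponding axiom is .2: ◇□ψ → □◇ψ.
Suppose ◇□ψ→□◇ψ is valid. Take Rxy, Rxz and set V(ψ)={w : Ryw}. Then □ψ at y so ◇□ψ at x, so □◇ψ at x, so ◇ψ at z, giving w with Rzw and Ryw.

◇□ψ → □◇ψ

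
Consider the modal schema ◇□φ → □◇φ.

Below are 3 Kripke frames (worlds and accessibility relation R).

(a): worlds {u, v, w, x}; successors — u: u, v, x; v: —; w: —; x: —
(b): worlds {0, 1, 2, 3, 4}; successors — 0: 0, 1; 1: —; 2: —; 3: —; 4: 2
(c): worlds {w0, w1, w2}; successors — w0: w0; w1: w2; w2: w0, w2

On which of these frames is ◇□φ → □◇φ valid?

(c)

Frame correspondent (Sahlqvist): ∀x ∀y ∀z (Rxy ∧ Rxz → ∃w (Ryw ∧ Rzw)) — i.e. convergence.
(a): fails — Ruv and Ruv but v and v have no common successor.
(b): fails — R00 and R01 but 0 and 1 have no common successor.
(c): holds.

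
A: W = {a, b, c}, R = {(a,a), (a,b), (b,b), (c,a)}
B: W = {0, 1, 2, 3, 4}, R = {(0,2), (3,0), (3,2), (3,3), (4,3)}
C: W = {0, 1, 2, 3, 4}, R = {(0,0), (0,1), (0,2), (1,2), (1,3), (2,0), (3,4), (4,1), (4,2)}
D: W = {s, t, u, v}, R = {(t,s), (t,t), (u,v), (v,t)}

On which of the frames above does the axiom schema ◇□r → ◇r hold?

The schema corresponds to a generalized confluence (Geach) condition: ∀x ∀y (xRy → ∃w (yRw ∧ xRw)).
A: condition met.
B: fails — 0R2 but no w with 2Rw and 0Rw.
C: fails — 1R2 but no w with 2Rw and 1Rw.
D: fails — tRs but no w with sRw and tRw.
Valid on: A.

A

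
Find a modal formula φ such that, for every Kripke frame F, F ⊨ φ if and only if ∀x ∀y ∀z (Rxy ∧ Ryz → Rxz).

A defining formula is □ψ → □□ψ (the 4 axiom).
Suppose □ψ→□□ψ is valid. Take Rxy, Ryz and set V(ψ)={w : Rxw}. Then □ψ at x, so □□ψ at x, so □ψ at y, so ψ at z, i.e. Rxz.

□ψ → □□ψ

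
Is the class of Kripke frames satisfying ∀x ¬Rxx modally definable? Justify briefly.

Not definable by any modal formula

Any modally definable frame class is closed under surjective bounded morphisms.
The 2-cycle (worlds 0,1 with 0→1→0) is irreflexive, and the map sending every world to a single reflexive point • is a surjective bounded morphism (forth: every edge maps to (•,•); back: every world has a successor). So any modal formula valid on the 2-cycle is also valid on the reflexive point, which is not irreflexive.
Hence irreflexivity is not modally definable.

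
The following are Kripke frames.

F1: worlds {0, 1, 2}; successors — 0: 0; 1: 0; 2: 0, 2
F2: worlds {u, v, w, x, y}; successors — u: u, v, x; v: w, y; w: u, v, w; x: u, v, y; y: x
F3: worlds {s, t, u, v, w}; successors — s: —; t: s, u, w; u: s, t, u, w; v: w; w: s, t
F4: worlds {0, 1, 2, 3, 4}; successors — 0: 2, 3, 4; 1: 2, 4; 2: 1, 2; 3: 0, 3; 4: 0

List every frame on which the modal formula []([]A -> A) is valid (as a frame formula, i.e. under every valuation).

The schema corresponds to shift-reflexivity: forall x forall y (Rxy -> Ryy).
F1: holds.
F2: fails — Ruv but not Rvv.
F3: fails — Rwt but not Rtt.
F4: fails — R04 but not R44.
Valid on: F1.

F1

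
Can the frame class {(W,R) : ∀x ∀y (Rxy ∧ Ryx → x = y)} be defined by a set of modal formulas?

Modal frame validity is preserved under surjective bounded morphisms.
The 4-cycle (worlds w0,w1,w2,w3 with w0→w1→w2→w3→w0) is antisymmetric. Sending even-indexed worlds to • and odd-indexed worlds to ∘ is a surjective bounded morphism onto the two-world frame with •↔∘, which is not antisymmetric.
Hence antisymmetry is not modally definable.

Not modally definable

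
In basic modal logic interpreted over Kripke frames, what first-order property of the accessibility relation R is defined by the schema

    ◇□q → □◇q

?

Convergence

Suppose ◇□q→□◇q is valid. Take Rxy, Rxz and set V(q)={w : Ryw}. Then □q at y so ◇□q at x, so □◇q at x, so ◇q at z, giving w with Rzw and Ryw.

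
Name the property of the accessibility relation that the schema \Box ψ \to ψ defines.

reflexivity

Suppose □ψ→ψ is valid. At any x set V(ψ)={w : Rxw}. Then □ψ holds at x, so ψ holds at x, i.e. Rxx.
Conversely, any frame satisfying \forall x Rxx validates the schema.
So the correspondent is reflexivity.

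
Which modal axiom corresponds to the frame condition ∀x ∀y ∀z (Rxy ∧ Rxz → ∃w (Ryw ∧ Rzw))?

◇□s → □◇s

The condition is convergence. The .2 schema ◇□s → □◇s defines it.
Suppose ◇□s→□◇s is valid. Take Rxy, Rxz and set V(s)={w : Ryw}. Then □s at y so ◇□s at x, so □◇s at x, so ◇s at z, giving w with Rzw and Ryw.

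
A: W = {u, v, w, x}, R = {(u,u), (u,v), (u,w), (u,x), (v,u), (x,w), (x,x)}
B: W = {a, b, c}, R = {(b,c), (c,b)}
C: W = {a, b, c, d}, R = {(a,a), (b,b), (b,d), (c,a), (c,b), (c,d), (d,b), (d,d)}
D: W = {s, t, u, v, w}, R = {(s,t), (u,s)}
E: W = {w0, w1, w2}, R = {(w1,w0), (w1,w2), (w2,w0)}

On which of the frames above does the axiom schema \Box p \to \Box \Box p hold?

C, E

The schema corresponds to transitivity: \forall x \forall y \forall z (Rxy \wedge Ryz \to Rxz).
A: fails — Rvu and Ruv but not Rvv.
B: fails — Rbc and Rcb but not Rbb.
C: satisfies the condition.
D: fails — Rus and Rst but not Rut.
E: satisfies the condition.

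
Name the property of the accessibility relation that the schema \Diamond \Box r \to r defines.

Replacing r by ¬r and contraposing gives the equivalent schema r → □◇r.
Suppose r→□◇r is valid. Take Rxy and set V(r)={x}. Then r at x, so □◇r at x, so ◇r at y, so some z with Ryz has r; z=x, i.e. Ryx.

symmetry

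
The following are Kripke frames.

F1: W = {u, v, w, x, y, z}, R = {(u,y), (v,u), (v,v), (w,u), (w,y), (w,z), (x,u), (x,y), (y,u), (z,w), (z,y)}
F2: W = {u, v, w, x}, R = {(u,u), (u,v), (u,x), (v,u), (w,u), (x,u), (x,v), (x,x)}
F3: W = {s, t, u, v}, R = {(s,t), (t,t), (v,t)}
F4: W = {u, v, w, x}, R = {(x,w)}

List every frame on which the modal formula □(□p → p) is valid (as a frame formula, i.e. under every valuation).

The schema corresponds to shift-reflexivity: ∀x ∀y (Rxy → Ryy).
F1: fails — Rwu but not Ruu.
F2: fails — Ruv but not Rvv.
F3: condition met.
F4: fails — Rxw but not Rww.

F3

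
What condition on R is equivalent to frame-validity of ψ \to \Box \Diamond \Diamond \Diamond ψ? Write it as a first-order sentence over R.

This is a Sahlqvist (Geach-type) schema ◇^0□^0ψ → □^1◇^3ψ.
Minimal-valuation argument: fix x; take any y with xR^0y and any z with xR^1z. Set V(ψ) to the set of worlds R-reachable from y in exactly 0 steps. Then □^0ψ holds at y, so the antecedent holds at x; validity forces ◇^3ψ at z, giving a w with zR^3w and yR^0w.
First-order correspondent: \forall x \forall z (xRz \to \exists w (x = w \wedge z R^3 w)).

\forall x \forall z (xRz \to \exists w (x = w \wedge z R^3 w))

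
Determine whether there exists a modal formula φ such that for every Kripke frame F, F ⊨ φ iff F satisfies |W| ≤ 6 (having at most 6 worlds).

Not modally definable

If a class were modally definable it would be closed under disjoint unions (Goldblatt–Thomason).
Any modal formula valid on each of 7 disjoint one-world frames is valid on their disjoint union (validity is preserved under disjoint unions). Each one-world frame has |W|=1≤6, but the union has |W|=7.
So the class is not modally definable.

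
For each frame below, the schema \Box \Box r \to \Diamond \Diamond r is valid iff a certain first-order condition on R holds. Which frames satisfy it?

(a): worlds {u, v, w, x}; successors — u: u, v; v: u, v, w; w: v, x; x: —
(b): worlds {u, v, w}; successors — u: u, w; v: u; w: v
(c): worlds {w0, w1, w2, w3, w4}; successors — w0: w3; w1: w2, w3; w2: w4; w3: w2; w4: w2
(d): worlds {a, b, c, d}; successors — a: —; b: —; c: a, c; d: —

(b), (c)

The schema corresponds to a generalized confluence (Geach) condition: \forall x \exists w (x R^2 w \wedge x R^2 w).
(a): fails — at x but no t with xR²t and xR²t.
(b): condition met.
(c): condition met.
(d): fails — at a but no w with aR²w and aR²w.
Valid on: (b), (c).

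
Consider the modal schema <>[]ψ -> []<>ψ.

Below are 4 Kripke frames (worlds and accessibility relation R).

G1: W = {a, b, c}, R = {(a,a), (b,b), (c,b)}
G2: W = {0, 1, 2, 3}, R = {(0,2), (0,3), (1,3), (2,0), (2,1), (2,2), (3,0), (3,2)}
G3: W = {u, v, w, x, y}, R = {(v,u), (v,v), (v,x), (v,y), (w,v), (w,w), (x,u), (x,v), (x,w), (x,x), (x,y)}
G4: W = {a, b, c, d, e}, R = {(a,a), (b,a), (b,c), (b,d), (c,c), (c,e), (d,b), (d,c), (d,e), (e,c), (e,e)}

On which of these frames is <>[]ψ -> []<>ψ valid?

The schema corresponds to convergence: forall x forall y forall z (Rxy & Rxz -> exists w (Ryw & Rzw)).
G1: satisfies the condition.
G2: fails — R22 and R21 but 2 and 1 have no common successor.
G3: fails — Rvv and Rvu but v and u have no common successor.
G4: fails — Rbc and Rba but c and a have no common successor.
Valid on: G1.

G1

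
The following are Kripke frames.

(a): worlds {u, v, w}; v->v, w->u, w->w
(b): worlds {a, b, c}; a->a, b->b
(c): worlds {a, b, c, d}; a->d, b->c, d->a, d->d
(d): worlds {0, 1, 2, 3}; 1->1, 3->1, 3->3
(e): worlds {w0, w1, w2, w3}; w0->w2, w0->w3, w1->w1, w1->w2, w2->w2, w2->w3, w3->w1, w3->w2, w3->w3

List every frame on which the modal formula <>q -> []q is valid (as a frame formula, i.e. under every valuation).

This is the axiom for partial functionality; its first-order frame correspondent is forall x forall y forall z (Rxy & Rxz -> y = z).
(a): fails — w sees both u and w.
(b): condition met.
(c): fails — d sees both a and d.
(d): fails — 3 sees both 1 and 3.
(e): fails — w0 sees both w2 and w3.
Valid on: (b).

(b)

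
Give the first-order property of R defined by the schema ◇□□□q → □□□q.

∀x ∀y ∀z ((xRy ∧ xR³z) → ∃w (yR³w ∧ z = w))

This is a Sahlqvist (Geach-type) schema ◇^1□^3q → □^3◇^0q.
First-order correspondent: ∀x ∀y ∀z ((xRy ∧ xR³z) → ∃w (yR³w ∧ z = w)).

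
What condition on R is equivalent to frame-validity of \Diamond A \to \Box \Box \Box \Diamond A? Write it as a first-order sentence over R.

This is a Sahlqvist (Geach-type) schema ◇^1□^0A → □^3◇^1A.
First-order correspondent: \forall x \forall y \forall z ((xRy \wedge x R^3 z) \to \exists w (y = w \wedge zRw)).

\forall x \forall y \forall z ((xRy \wedge x R^3 z) \to \exists w (y = w \wedge zRw))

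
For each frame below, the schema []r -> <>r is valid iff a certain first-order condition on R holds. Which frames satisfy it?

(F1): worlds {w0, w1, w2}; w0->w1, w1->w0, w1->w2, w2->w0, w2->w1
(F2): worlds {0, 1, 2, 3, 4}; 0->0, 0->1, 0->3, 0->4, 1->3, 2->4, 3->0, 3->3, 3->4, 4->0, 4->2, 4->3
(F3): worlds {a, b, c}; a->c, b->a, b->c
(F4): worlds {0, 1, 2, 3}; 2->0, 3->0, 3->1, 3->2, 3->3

(F1), (F2)

This is the axiom for seriality; its first-order frame correspondent is forall x exists y Rxy.
(F1): satisfies the condition.
(F2): satisfies the condition.
(F3): fails — world c has no successor.
(F4): fails — world 0 has no successor.
Valid on: (F1), (F2).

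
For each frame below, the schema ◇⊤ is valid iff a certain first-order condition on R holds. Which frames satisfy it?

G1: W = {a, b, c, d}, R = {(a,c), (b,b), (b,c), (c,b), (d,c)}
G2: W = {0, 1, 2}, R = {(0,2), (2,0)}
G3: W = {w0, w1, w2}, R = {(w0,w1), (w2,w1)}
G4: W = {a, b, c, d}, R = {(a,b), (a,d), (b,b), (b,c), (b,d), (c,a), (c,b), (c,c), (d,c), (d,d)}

G1, G4

This is the axiom for seriality; its first-order frame correspondent is ∀x ∃y Rxy.
G1: holds.
G2: fails — world 1 has no successor.
G3: fails — world w1 has no successor.
G4: holds.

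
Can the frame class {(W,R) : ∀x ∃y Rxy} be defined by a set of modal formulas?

This is a Sahlqvist condition; the D axiom □q → ◇q defines it.
Suppose □q→◇q is valid. At any x set V(q)=W. Then □q at x, so ◇q at x, so x has a successor.

Definable; □q → ◇q defines it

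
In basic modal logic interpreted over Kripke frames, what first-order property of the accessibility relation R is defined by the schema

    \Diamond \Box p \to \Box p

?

This is frame-equivalent to ◇p → □◇p (substitute ¬p for p and contrapose).
Suppose ◇p→□◇p is valid. Take Rxy, Rxz and set V(p)={y}. Then ◇p at x, so □◇p at x, so ◇p at z, so some w with Rzw has p; w=y, i.e. Rzy. By symmetry of the argument, Ryz.
Conversely, on a frame with the Euclidean property the schema holds at every world under every valuation.
Frame condition: \forall x \forall y \forall z (Rxy \wedge Rxz \to Ryz).

the Euclidean property: \forall x \forall y \forall z (Rxy \wedge Rxz \to Ryz)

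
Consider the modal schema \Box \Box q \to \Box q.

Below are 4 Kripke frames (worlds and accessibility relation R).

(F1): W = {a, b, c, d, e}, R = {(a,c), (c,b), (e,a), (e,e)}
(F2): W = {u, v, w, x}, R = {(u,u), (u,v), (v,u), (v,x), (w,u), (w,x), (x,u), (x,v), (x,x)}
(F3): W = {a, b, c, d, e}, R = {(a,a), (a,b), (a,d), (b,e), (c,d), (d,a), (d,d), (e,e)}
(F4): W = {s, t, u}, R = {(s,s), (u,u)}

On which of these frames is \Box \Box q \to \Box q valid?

(F2), (F3), (F4)

The schema corresponds to density: \forall x \forall y (Rxy \to \exists z (Rxz \wedge Rzy)).
(F1): fails — Rac but no z with Raz and Rzc.
(F2): holds.
(F3): holds.
(F4): holds.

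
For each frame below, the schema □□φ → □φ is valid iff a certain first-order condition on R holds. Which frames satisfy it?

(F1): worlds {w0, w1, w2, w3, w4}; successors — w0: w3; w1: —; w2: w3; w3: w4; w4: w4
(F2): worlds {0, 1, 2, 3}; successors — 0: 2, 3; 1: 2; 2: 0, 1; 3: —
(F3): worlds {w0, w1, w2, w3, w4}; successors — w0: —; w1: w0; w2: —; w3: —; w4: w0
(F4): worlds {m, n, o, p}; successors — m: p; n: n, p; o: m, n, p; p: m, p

(F4)

Frame correspondent (Sahlqvist): ∀x ∀y (Rxy → ∃z (Rxz ∧ Rzy)) — i.e. density.
(F1): fails — Rw0w3 but no z with Rw0z and Rzw3.
(F2): fails — R02 but no z with R0z and Rz2.
(F3): fails — Rw4w0 but no z with Rw4z and Rzw0.
(F4): holds.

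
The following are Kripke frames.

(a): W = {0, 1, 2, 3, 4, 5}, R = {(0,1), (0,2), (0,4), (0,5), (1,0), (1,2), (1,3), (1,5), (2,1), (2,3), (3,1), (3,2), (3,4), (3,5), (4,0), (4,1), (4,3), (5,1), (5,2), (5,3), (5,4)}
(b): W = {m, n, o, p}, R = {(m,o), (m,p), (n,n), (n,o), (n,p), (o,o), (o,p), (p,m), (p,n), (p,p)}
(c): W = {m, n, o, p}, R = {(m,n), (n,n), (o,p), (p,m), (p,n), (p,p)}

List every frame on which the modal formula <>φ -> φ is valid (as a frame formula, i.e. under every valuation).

none

Frame correspondent (Sahlqvist): forall x forall y (xRy -> exists w (y = w & x = w)) — i.e. a generalized confluence (Geach) condition.
(a): fails — 0R1 but 1 ≠ 0.
(b): fails — mRo but o ≠ m.
(c): fails — mRn but n ≠ m.
Valid on no frame.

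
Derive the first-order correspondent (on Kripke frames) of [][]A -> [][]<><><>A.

This is a Sahlqvist (Geach-type) schema ◇^0□^2A → □^2◇^3A.
First-order correspondent: forall x forall z (x R^2 z -> exists w (x R^2 w & z R^3 w)).

forall x forall z (x R^2 z -> exists w (x R^2 w & z R^3 w))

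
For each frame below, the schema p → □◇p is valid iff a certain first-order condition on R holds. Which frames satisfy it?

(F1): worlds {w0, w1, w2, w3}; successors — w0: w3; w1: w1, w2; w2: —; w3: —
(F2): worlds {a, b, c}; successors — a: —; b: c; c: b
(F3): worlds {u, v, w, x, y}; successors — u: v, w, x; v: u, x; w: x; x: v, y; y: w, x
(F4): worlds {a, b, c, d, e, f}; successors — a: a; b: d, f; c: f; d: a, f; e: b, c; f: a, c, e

(F2)

The schema corresponds to symmetry: ∀x ∀y (Rxy → Ryx).
(F1): fails — Rw1w2 but not Rw2w1.
(F2): ✓.
(F3): fails — Ruw but not Rwu.
(F4): fails — Reb but not Rbe.
Valid on: (F2).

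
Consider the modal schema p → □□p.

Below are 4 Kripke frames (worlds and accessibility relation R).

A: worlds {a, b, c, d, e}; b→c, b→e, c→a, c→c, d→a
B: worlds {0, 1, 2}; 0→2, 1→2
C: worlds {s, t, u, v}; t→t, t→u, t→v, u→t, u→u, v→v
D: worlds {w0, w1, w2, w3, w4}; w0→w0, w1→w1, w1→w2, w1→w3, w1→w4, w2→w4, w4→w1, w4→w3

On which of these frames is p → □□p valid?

Frame correspondent (Sahlqvist): ∀x ∀z (xR²z → ∃w (x = w ∧ z = w)) — i.e. a generalized confluence (Geach) condition.
A: fails — bR²a but b ≠ a.
B: condition met.
C: fails — tR²u but t ≠ u.
D: fails — w1R²w2 but w1 ≠ w2.

B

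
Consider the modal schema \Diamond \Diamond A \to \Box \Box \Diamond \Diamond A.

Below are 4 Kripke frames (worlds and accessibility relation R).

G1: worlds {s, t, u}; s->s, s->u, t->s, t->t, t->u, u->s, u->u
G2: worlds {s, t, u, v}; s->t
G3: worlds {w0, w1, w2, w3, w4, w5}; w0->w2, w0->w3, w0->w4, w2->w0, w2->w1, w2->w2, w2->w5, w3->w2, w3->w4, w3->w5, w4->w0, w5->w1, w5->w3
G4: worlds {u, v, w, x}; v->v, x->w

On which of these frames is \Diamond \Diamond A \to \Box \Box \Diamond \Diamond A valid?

G2, G4

Frame correspondent (Sahlqvist): \forall x \forall y \forall z ((x R^2 y \wedge x R^2 z) \to \exists w (y = w \wedge z R^2 w)) — i.e. a generalized confluence (Geach) condition.
G1: fails — tR²t, tR²s but no w with t=w and sR²w.
G2: holds.
G3: fails — w0R²w0, w0R²w1 but no w with w0=w and w1R²w.
G4: holds.
Valid on: G2, G4.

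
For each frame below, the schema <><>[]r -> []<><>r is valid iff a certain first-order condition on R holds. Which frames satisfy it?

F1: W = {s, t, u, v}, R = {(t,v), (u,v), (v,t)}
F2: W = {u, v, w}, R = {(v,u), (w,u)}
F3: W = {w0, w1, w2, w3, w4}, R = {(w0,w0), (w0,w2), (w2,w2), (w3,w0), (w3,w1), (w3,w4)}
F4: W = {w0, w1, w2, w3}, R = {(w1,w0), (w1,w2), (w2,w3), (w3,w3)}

The schema corresponds to a generalized confluence (Geach) condition: forall x forall y forall z ((x R^2 y & xRz) -> exists w (yRw & z R^2 w)).
F1: satisfies the condition.
F2: satisfies the condition.
F3: fails — w3R²w0, w3Rw1 but no w with w0Rw and w1R²w.
F4: fails — w1R²w3, w1Rw0 but no w with w3Rw and w0R²w.

F1, F2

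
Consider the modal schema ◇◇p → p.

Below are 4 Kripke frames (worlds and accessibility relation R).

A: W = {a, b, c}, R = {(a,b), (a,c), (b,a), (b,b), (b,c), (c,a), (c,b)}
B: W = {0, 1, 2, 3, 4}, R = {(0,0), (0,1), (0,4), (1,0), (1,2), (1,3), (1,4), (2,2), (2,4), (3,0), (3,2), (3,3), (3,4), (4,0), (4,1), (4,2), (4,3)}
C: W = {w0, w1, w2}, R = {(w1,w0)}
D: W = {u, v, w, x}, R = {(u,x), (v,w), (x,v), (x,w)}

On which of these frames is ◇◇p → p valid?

C

Frame correspondent (Sahlqvist): ∀x ∀y (xR²y → ∃w (y = w ∧ x = w)) — i.e. a generalized confluence (Geach) condition.
A: fails — aR²b but b ≠ a.
B: fails — 0R²1 but 1 ≠ 0.
C: holds.
D: fails — uR²v but v ≠ u.
Valid on: C.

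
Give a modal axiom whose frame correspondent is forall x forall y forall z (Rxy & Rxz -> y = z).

◇ψ → □ψ

A defining formula is ◇ψ → □ψ (the CD axiom).
Suppose ◇ψ→□ψ is valid. Take Rxy, Rxz and set V(ψ)={y}. Then ◇ψ at x, so □ψ at x, so ψ at z, i.e. z=y.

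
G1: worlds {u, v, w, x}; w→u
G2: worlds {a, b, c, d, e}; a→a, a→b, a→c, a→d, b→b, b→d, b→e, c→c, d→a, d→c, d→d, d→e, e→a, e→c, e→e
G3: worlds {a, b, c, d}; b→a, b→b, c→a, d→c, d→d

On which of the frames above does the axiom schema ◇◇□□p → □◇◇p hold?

Frame correspondent (Sahlqvist): ∀x ∀y ∀z ((xR²y ∧ xRz) → ∃w (yR²w ∧ zR²w)) — i.e. a generalized confluence (Geach) condition.
G1: holds.
G2: holds.
G3: fails — bR²a, bRa but no w with aR²w and aR²w.
Valid on: G1, G2.

G1, G2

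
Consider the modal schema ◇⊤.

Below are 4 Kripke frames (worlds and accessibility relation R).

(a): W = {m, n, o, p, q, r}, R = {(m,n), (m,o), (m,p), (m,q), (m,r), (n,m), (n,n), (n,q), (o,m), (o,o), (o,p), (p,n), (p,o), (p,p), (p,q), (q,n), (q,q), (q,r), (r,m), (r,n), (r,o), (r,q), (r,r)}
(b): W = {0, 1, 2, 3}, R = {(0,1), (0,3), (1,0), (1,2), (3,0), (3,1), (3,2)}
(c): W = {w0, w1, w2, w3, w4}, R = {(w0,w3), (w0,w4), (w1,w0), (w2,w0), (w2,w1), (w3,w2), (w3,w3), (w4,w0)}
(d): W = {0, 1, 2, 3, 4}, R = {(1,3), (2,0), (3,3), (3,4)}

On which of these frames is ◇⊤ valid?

(a), (c)

The schema corresponds to seriality: ∀x ∃y Rxy.
(a): ✓.
(b): fails — world 2 has no successor.
(c): ✓.
(d): fails — world 0 has no successor.
Valid on: (a), (c).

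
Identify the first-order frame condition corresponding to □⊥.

emptiness of R

□⊥ is valid iff no world has any successor (otherwise □⊥ fails at any world with one).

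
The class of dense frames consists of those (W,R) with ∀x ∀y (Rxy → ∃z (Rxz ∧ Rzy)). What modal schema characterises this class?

□□ψ → □ψ

This is density; the standard corresponding axiom is C4: □□ψ → □ψ.
Suppose □□ψ→□ψ is valid. Take Rxy and set V(ψ)={w : xR²w}. Then □□ψ at x, so □ψ at x, so ψ at y, i.e. ∃z(Rxz∧Rzy).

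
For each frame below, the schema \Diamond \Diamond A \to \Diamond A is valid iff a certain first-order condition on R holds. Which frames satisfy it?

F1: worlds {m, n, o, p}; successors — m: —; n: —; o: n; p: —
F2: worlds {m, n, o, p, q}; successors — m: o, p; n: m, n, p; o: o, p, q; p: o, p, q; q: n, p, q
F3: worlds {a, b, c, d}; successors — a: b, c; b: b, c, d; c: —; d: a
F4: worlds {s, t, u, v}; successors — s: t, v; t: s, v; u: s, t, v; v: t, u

Frame correspondent (Sahlqvist): \forall x \forall y \forall z (Rxy \wedge Ryz \to Rxz) — i.e. transitivity.
F1: satisfies the condition.
F2: fails — Rmo and Roq but not Rmq.
F3: fails — Rab and Rbd but not Rad.
F4: fails — Ruv and Rvu but not Ruu.

F1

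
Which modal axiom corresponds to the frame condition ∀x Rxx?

A defining formula is □ψ → ψ (the T axiom).
Suppose □ψ→ψ is valid. At any x set V(ψ)={w : Rxw}. Then □ψ holds at x, so ψ holds at x, i.e. Rxx.

□ψ → ψ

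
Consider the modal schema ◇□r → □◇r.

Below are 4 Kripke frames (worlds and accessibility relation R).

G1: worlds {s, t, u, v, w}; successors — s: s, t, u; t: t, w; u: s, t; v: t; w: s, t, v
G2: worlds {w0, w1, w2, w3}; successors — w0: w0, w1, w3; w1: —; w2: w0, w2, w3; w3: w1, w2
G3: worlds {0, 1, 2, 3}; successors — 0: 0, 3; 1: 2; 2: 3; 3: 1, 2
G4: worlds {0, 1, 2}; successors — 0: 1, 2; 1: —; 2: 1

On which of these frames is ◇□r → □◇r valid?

This is the axiom for convergence; its first-order frame correspondent is ∀x ∀y ∀z (Rxy ∧ Rxz → ∃w (Ryw ∧ Rzw)).
G1: holds.
G2: fails — Rw0w1 and Rw0w1 but w1 and w1 have no common successor.
G3: fails — R00 and R03 but 0 and 3 have no common successor.
G4: fails — R01 and R01 but 1 and 1 have no common successor.
Valid on: G1.

G1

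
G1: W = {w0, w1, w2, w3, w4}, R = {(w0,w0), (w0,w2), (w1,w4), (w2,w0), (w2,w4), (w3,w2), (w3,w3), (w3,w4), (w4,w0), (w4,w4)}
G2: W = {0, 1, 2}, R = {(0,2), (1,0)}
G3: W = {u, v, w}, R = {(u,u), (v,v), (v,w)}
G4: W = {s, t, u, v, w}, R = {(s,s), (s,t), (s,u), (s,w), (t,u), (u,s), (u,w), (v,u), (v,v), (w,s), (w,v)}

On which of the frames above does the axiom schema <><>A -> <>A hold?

The schema corresponds to transitivity: forall x forall y forall z (Rxy & Ryz -> Rxz).
G1: fails — Rw3w2 and Rw2w0 but not Rw3w0.
G2: fails — R10 and R02 but not R12.
G3: ✓.
G4: fails — Ruw and Rwv but not Ruv.

G3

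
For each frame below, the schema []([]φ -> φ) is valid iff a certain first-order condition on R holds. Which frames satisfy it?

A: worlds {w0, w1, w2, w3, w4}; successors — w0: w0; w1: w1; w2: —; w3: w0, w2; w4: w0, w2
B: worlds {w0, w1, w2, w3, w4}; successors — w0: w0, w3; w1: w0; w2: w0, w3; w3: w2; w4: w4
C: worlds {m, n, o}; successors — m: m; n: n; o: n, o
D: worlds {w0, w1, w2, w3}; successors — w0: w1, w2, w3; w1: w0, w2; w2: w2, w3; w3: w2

C

The schema corresponds to shift-reflexivity: forall x forall y (Rxy -> Ryy).
A: fails — Rw3w2 but not Rw2w2.
B: fails — Rw3w2 but not Rw2w2.
C: holds.
D: fails — Rw1w0 but not Rw0w0.
Valid on: C.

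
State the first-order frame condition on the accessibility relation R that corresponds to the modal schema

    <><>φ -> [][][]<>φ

forall x forall y forall z ((x R^2 y & x R^3 z) -> exists w (y = w & zRw))

This is a Sahlqvist (Geach-type) schema ◇^2□^0φ → □^3◇^1φ.
Minimal-valuation argument: fix x; take any y with xR^2y and any z with xR^3z. Set V(φ) to the set of worlds R-reachable from y in exactly 0 steps. Then □^0φ holds at y, so the antecedent holds at x; validity forces ◇^1φ at z, giving a w with zR^1w and yR^0w.
First-order correspondent: forall x forall y forall z ((x R^2 y & x R^3 z) -> exists w (y = w & zRw)).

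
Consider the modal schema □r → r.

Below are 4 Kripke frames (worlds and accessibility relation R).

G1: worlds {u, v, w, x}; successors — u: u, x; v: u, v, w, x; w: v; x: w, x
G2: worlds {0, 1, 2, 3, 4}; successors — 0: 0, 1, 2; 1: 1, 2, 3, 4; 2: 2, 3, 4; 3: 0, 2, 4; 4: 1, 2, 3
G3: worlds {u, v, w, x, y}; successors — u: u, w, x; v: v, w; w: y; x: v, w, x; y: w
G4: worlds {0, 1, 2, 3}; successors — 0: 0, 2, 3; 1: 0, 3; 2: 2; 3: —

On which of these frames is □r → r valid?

The schema corresponds to reflexivity: ∀x Rxx.
G1: fails — world w does not see itself.
G2: fails — world 3 does not see itself.
G3: fails — world w does not see itself.
G4: fails — world 1 does not see itself.
Valid on no frame.

none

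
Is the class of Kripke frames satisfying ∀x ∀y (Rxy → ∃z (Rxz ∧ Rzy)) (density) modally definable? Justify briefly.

Yes, by □□p → □p

This is a Sahlqvist condition; the C4 axiom □□p → □p defines it.
Suppose □□p→□p is valid. Take Rxy and set V(p)={w : xR²w}. Then □□p at x, so □p at x, so p at y, i.e. ∃z(Rxz∧Rzy).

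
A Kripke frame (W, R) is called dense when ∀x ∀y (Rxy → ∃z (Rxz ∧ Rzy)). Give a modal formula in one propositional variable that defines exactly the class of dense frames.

A defining formula is □□p → □p (the C4 axiom).
Suppose □□p→□p is valid. Take Rxy and set V(p)={w : xR²w}. Then □□p at x, so □p at x, so p at y, i.e. ∃z(Rxz∧Rzy).

□□p → □p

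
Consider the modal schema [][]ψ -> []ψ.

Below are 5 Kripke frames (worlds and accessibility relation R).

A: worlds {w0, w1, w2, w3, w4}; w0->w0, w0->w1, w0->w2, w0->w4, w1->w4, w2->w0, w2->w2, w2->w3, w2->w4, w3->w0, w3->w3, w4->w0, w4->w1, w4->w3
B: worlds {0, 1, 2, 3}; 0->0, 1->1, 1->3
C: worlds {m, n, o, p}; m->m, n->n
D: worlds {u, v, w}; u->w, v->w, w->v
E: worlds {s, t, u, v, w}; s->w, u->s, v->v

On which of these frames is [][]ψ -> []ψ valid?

The schema corresponds to density: forall x forall y (Rxy -> exists z (Rxz & Rzy)).
A: fails — Rw1w4 but no z with Rw1z and Rzw4.
B: satisfies the condition.
C: satisfies the condition.
D: fails — Ruw but no z with Ruz and Rzw.
E: fails — Rus but no z with Ruz and Rzs.

B, C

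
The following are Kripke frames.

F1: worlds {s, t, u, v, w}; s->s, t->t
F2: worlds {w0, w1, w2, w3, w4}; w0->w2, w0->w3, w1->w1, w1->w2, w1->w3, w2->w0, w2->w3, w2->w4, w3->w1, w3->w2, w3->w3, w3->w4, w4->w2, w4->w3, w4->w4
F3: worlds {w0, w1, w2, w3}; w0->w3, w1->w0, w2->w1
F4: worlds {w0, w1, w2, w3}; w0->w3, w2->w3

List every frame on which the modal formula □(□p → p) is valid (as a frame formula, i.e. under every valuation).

F1

This is the axiom for shift-reflexivity; its first-order frame correspondent is ∀x ∀y (Rxy → Ryy).
F1: satisfies the condition.
F2: fails — Rw1w2 but not Rw2w2.
F3: fails — Rw1w0 but not Rw0w0.
F4: fails — Rw0w3 but not Rw3w3.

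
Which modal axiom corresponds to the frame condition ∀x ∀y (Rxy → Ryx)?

The condition is symmetry. The B schema ψ → □◇ψ defines it.
Suppose ψ→□◇ψ is valid. Take Rxy and set V(ψ)={x}. Then ψ at x, so □◇ψ at x, so ◇ψ at y, so some z with Ryz has ψ; z=x, i.e. Ryx.

ψ → □◇ψ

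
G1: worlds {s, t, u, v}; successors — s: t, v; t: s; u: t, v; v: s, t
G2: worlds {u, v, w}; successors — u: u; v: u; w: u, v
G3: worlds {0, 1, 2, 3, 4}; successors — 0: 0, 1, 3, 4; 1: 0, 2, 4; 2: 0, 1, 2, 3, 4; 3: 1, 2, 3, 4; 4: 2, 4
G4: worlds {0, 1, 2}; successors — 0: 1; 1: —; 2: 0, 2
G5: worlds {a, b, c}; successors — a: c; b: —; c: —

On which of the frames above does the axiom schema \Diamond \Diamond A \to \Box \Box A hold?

This is the axiom for a generalized confluence (Geach) condition; its first-order frame correspondent is \forall x \forall y \forall z ((x R^2 y \wedge x R^2 z) \to \exists w (y = w \wedge z = w)).
G1: fails — sR²s, sR²t but s ≠ t.
G2: ✓.
G3: fails — 0R²0, 0R²1 but 0 ≠ 1.
G4: fails — 2R²0, 2R²1 but 0 ≠ 1.
G5: ✓.
Valid on: G2, G5.

G2, G5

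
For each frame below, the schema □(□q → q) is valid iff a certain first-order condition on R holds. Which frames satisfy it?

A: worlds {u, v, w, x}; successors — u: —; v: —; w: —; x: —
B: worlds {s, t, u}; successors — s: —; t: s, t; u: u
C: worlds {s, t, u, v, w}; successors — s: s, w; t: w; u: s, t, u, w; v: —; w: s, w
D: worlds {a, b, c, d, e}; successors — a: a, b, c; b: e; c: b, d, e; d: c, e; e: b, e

Frame correspondent (Sahlqvist): ∀x ∀y (Rxy → Ryy) — i.e. shift-reflexivity.
A: holds.
B: fails — Rts but not Rss.
C: fails — Rut but not Rtt.
D: fails — Rcd but not Rdd.
Valid on: A.

A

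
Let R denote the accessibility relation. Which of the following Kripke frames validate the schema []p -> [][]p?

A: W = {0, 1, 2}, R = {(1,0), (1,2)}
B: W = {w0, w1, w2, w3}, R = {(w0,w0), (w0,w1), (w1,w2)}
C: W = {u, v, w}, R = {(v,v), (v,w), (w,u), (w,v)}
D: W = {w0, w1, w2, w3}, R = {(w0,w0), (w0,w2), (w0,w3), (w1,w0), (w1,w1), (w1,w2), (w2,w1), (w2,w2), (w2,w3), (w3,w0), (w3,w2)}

This is the axiom for transitivity; its first-order frame correspondent is forall x forall y forall z (Rxy & Ryz -> Rxz).
A: holds.
B: fails — Rw0w1 and Rw1w2 but not Rw0w2.
C: fails — Rwv and Rvw but not Rww.
D: fails — Rw1w0 and Rw0w3 but not Rw1w3.
Valid on: A.

A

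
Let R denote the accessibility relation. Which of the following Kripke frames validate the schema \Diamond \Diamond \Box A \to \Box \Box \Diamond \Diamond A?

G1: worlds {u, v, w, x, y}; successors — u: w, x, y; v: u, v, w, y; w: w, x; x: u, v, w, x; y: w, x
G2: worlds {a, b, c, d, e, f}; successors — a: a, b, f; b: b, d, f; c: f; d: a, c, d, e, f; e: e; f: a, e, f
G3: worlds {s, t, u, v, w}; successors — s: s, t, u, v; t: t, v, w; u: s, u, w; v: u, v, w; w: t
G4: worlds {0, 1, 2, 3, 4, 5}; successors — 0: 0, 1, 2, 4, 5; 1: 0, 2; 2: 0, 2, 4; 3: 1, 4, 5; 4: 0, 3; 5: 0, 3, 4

The schema corresponds to a generalized confluence (Geach) condition: \forall x \forall y \forall z ((x R^2 y \wedge x R^2 z) \to \exists w (yRw \wedge z R^2 w)).
G1: satisfies the condition.
G2: fails — aR²a, aR²e but no w with aRw and eR²w.
G3: satisfies the condition.
G4: satisfies the condition.
Valid on: G1, G3, G4.

G1, G3, G4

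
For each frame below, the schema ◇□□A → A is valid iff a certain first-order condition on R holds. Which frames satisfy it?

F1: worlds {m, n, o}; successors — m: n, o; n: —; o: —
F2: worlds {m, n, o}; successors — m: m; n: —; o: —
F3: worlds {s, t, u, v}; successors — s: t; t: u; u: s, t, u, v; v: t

This is the axiom for a generalized confluence (Geach) condition; its first-order frame correspondent is ∀x ∀y (xRy → ∃w (yR²w ∧ x = w)).
F1: fails — mRn but no w with nR²w and m=w.
F2: condition met.
F3: condition met.
Valid on: F2, F3.

F2, F3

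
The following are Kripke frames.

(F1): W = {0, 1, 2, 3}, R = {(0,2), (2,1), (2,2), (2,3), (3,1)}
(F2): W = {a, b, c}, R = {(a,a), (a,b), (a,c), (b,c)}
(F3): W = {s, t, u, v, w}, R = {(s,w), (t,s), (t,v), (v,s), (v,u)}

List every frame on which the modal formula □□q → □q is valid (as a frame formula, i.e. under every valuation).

none

This is the axiom for density; its first-order frame correspondent is ∀x ∀y (Rxy → ∃z (Rxz ∧ Rzy)).
(F1): fails — R31 but no z with R3z and Rz1.
(F2): fails — Rbc but no z with Rbz and Rzc.
(F3): fails — Rtv but no z with Rtz and Rzv.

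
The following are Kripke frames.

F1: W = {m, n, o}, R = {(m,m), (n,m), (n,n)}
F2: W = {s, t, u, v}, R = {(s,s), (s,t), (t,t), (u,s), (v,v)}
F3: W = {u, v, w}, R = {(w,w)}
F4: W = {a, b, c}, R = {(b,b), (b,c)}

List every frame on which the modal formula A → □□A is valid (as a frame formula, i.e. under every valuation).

Frame correspondent (Sahlqvist): ∀x ∀z (xR²z → ∃w (x = w ∧ z = w)) — i.e. a generalized confluence (Geach) condition.
F1: fails — nR²m but n ≠ m.
F2: fails — sR²t but s ≠ t.
F3: holds.
F4: fails — bR²c but b ≠ c.
Valid on: F3.

F3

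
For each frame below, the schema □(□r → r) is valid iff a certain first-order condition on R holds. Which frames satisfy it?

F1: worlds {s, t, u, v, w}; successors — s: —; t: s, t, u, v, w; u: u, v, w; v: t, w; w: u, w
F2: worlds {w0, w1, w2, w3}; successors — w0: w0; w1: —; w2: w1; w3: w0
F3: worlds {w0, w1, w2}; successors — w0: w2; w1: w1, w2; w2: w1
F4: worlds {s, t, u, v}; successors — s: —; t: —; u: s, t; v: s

Frame correspondent (Sahlqvist): ∀x ∀y (Rxy → Ryy) — i.e. shift-reflexivity.
F1: fails — Ruv but not Rvv.
F2: fails — Rw2w1 but not Rw1w1.
F3: fails — Rw1w2 but not Rw2w2.
F4: fails — Rus but not Rss.
Valid on no frame.

none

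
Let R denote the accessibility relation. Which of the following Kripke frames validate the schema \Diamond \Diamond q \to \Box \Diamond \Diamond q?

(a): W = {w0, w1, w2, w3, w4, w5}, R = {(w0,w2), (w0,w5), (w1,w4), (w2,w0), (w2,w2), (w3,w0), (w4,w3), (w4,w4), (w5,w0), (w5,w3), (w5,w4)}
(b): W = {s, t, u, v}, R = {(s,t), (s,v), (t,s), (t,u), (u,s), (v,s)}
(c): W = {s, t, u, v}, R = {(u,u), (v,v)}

The schema corresponds to a generalized confluence (Geach) condition: \forall x \forall y \forall z ((x R^2 y \wedge xRz) \to \exists w (y = w \wedge z R^2 w)).
(a): fails — w0R²w3, w0Rw2 but no w with w3=w and w2R²w.
(b): fails — sR²s, sRv but no w with s=w and vR²w.
(c): satisfies the condition.
Valid on: (c).

(c)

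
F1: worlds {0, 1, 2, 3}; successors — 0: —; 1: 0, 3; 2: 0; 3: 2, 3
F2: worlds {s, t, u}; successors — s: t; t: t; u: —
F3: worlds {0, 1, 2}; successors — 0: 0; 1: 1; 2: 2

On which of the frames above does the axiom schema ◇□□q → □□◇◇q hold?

Frame correspondent (Sahlqvist): ∀x ∀y ∀z ((xRy ∧ xR²z) → ∃w (yR²w ∧ zR²w)) — i.e. a generalized confluence (Geach) condition.
F1: fails — 1R0, 1R²2 but no w with 0R²w and 2R²w.
F2: holds.
F3: holds.
Valid on: F2, F3.

F2, F3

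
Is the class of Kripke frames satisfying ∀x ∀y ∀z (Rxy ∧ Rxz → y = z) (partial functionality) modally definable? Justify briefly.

Yes, by ◇r → □r

Yes: it is partial functionality, defined by the CD schema ◇r → □r.
Suppose ◇r→□r is valid. Take Rxy, Rxz and set V(r)={y}. Then ◇r at x, so □r at x, so r at z, i.e. z=y.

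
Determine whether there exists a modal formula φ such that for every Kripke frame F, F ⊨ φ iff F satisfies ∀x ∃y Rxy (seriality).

The condition is seriality. A defining modal formula is □q → ◇q.
Suppose □q→◇q is valid. At any x set V(q)=W. Then □q at x, so ◇q at x, so x has a successor.

Definable; □q → ◇q defines it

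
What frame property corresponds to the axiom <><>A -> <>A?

transitivity

Equivalently (dual form): □A → □□A.
Suppose □A→□□A is valid. Take Rxy, Ryz and set V(A)={w : Rxw}. Then □A at x, so □□A at x, so □A at y, so A at z, i.e. Rxz.
Conversely, any frame satisfying forall x forall y forall z (Rxy & Ryz -> Rxz) validates the schema.
Frame condition: forall x forall y forall z (Rxy & Ryz -> Rxz).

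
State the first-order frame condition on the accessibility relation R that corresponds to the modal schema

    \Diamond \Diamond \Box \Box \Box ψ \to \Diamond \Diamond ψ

This is a Sahlqvist (Geach-type) schema ◇^2□^3ψ → □^0◇^2ψ.
First-order correspondent: \forall x \forall y (x R^2 y \to \exists w (y R^3 w \wedge x R^2 w)).

\forall x \forall y (x R^2 y \to \exists w (y R^3 w \wedge x R^2 w))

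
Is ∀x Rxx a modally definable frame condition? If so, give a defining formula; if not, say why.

Yes — defined by □p → p

This is a Sahlqvist condition; the T axiom □p → p defines it.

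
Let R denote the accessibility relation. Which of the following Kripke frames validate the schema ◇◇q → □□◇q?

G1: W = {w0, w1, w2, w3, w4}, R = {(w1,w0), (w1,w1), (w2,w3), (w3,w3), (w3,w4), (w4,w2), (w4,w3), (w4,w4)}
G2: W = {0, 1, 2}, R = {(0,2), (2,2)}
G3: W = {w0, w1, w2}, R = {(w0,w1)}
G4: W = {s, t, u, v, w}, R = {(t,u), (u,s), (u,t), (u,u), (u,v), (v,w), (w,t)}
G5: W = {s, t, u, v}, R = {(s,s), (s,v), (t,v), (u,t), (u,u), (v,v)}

This is the axiom for a generalized confluence (Geach) condition; its first-order frame correspondent is ∀x ∀y ∀z ((xR²y ∧ xR²z) → ∃w (y = w ∧ zRw)).
G1: fails — w1R²w0, w1R²w0 but no w with w0=w and w0Rw.
G2: holds.
G3: holds.
G4: fails — tR²s, tR²s but no w* with s=w* and sRw*.
G5: fails — sR²s, sR²v but no w with s=w and vRw.
Valid on: G2, G3.

G2, G3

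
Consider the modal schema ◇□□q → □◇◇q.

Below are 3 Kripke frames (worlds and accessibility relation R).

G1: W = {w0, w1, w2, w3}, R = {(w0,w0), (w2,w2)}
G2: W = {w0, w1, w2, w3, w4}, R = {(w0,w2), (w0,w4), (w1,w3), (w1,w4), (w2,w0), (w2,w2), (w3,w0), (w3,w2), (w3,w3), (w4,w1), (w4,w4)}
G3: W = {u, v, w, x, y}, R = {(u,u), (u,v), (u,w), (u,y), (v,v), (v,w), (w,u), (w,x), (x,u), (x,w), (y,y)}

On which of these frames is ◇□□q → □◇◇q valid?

This is the axiom for a generalized confluence (Geach) condition; its first-order frame correspondent is ∀x ∀y ∀z ((xRy ∧ xRz) → ∃w (yR²w ∧ zR²w)).
G1: ✓.
G2: ✓.
G3: fails — uRv, uRy but no t with vR²t and yR²t.

G1, G2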